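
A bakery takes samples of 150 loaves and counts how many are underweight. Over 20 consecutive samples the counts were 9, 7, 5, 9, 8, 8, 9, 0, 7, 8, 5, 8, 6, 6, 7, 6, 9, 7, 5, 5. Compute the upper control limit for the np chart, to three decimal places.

p̄ = Σdᵢ / (k·n) = 134 / (20 × 150) = 0.04467
UCL = np̄ + 3·√(np̄(1−p̄)) = 6.7000 + 3 × √(6.7000×0.95533) = 6.7000 + 3 × 2.5300 = 14.2899

14.290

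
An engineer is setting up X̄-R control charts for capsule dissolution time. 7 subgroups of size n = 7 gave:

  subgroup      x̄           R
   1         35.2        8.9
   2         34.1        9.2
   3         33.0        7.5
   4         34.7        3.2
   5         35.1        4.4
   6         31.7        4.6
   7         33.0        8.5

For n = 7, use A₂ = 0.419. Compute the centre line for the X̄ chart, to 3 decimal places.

33.829

X̄̄ = (35.2 + 34.1 + 33.0 + 34.7 + 35.1 + 31.7 + 33.0) / 7 = 236.8000 / 7 = 33.8286
CL = X̄̄ = 33.8286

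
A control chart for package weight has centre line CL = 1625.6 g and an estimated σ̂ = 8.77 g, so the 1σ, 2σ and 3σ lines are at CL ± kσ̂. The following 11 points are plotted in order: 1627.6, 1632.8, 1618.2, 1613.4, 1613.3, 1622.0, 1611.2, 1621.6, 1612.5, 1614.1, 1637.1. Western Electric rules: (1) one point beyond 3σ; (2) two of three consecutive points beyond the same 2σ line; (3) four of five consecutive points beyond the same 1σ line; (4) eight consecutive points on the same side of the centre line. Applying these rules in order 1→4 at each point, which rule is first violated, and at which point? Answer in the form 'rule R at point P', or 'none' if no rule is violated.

rule 4 at point 10

Zone of each point (C = within 1σ̂, B = 1σ̂–2σ̂, A = 2σ̂–3σ̂, * = beyond 3σ̂; sign = side of CL): 1:+C, 2:+C, 3:-C, 4:-B, 5:-B, 6:-C, 7:-B, 8:-C, 9:-B, 10:-B, 11:+B
Rule 4 (eight consecutive points on the same side of the centre line) is satisfied at point 10.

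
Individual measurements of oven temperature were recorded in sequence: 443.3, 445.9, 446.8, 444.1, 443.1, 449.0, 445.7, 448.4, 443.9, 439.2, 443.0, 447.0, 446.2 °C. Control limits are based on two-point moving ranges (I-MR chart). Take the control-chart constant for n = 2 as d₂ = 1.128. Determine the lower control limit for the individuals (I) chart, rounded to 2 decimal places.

X̄ = (443.3 + 445.9 + 446.8 + 444.1 + 443.1 + 449.0 + 445.7 + 448.4 + 443.9 + 439.2 + 443.0 + 447.0 + 446.2) / 13 = 445.0462
Moving ranges: 2.6, 0.9, 2.7, 1.0, 5.9, 3.3, 2.7, 4.5, 4.7, 3.8, 4.0, 0.8; M̄R̄ = 36.9000 / 12 = 3.0750
LCL = X̄ − 3·M̄R̄/d₂ = 445.0462 − 3 × 3.0750 / 1.128 = 436.8680

436.87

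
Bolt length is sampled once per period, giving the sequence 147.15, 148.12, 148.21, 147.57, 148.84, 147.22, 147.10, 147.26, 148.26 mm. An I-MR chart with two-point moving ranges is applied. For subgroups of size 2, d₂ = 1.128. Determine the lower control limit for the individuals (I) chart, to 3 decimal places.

X̄ = (147.15 + 148.12 + 148.21 + 147.57 + 148.84 + 147.22 + 147.10 + 147.26 + 148.26) / 9 = 147.7478
Moving ranges: 0.97, 0.09, 0.64, 1.27, 1.62, 0.12, 0.16, 1.00; M̄R̄ = 5.8700 / 8 = 0.7338
LCL = X̄ − 3·M̄R̄/d₂ = 147.7478 − 3 × 0.7338 / 1.128 = 145.7963

145.796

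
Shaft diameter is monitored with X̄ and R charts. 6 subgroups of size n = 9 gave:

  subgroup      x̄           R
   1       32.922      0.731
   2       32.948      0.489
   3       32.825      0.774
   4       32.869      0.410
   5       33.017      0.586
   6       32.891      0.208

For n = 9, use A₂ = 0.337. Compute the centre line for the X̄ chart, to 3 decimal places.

X̄̄ = (32.922 + 32.948 + 32.825 + 32.869 + 33.017 + 32.891) / 6 = 197.4720 / 6 = 32.9120
CL = X̄̄ = 32.9120

32.912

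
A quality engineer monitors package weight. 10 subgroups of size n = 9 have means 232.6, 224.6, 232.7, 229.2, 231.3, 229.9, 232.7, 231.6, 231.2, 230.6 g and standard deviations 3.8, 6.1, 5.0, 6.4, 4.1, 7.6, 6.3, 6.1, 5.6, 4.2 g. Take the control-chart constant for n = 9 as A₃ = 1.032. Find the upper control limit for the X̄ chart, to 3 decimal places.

X̄̄ = (232.6 + 224.6 + 232.7 + 229.2 + 231.3 + 229.9 + 232.7 + 231.6 + 231.2 + 230.6) / 10 = 230.6400
s̄ = (3.8 + 6.1 + 5.0 + 6.4 + 4.1 + 7.6 + 6.3 + 6.1 + 5.6 + 4.2) / 10 = 5.5200
UCL = X̄̄ + A₃·s̄ = 230.6400 + 1.032 × 5.5200 = 236.3366

236.337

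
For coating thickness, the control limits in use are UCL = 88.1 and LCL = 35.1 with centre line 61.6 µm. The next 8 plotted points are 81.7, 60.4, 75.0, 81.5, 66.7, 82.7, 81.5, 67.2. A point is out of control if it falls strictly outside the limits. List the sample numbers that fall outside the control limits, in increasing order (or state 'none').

All 8 points lie within [35.1, 88.1].

none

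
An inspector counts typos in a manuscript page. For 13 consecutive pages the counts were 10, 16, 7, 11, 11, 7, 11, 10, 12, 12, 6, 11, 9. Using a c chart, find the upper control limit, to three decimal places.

19.826

c̄ = (10 + 16 + 7 + 11 + 11 + 7 + 11 + 10 + 12 + 12 + 6 + 11 + 9) / 13 = 133 / 13 = 10.2308
UCL = c̄ + 3√c̄ = 10.2308 + 3 × √10.2308 = 10.2308 + 3 × 3.1986 = 19.8264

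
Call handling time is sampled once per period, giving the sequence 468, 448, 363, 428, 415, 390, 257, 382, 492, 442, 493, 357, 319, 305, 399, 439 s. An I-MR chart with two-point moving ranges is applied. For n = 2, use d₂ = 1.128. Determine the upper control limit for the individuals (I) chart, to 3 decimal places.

576.940

X̄ = (468 + 448 + 363 + 428 + 415 + 390 + 257 + 382 + 492 + 442 + 493 + 357 + 319 + 305 + 399 + 439) / 16 = 399.8125
Moving ranges: 20, 85, 65, 13, 25, 133, 125, 110, 50, 51, 136, 38, 14, 94, 40; M̄R̄ = 999.0000 / 15 = 66.6000
UCL = X̄ + 3·M̄R̄/d₂ = 399.8125 + 3 × 66.6000 / 1.128 = 576.9402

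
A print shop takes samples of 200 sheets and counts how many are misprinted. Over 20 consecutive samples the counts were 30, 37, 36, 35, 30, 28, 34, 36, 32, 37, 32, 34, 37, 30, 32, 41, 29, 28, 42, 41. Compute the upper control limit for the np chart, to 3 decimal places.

49.996

p̄ = Σdᵢ / (k·n) = 681 / (20 × 200) = 0.17025
UCL = np̄ + 3·√(np̄(1−p̄)) = 34.0500 + 3 × √(34.0500×0.82975) = 34.0500 + 3 × 5.3154 = 49.9961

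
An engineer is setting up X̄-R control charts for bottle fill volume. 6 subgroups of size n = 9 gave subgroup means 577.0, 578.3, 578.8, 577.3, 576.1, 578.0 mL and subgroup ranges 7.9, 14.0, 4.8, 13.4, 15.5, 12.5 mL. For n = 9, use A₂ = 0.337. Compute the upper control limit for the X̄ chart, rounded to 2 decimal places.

581.41

X̄̄ = (577.0 + 578.3 + 578.8 + 577.3 + 576.1 + 578.0) / 6 = 3465.5000 / 6 = 577.5833
R̄ = (7.9 + 14.0 + 4.8 + 13.4 + 15.5 + 12.5) / 6 = 68.1000 / 6 = 11.3500
UCL = X̄̄ + A₂·R̄ = 577.5833 + 0.337 × 11.3500 = 581.4083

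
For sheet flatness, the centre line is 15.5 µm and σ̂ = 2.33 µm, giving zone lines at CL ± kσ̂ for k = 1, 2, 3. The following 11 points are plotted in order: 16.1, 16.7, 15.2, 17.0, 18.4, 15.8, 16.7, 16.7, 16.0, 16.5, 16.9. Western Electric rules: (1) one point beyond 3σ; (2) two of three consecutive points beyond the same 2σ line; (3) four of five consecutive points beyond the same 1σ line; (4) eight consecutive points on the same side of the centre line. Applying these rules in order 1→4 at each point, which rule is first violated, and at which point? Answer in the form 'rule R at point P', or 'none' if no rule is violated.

Zone of each point (C = within 1σ̂, B = 1σ̂–2σ̂, A = 2σ̂–3σ̂, * = beyond 3σ̂; sign = side of CL): 1:+C, 2:+C, 3:-C, 4:+C, 5:+B, 6:+C, 7:+C, 8:+C, 9:+C, 10:+C, 11:+C
Rule 4 (eight consecutive points on the same side of the centre line) is satisfied at point 11.

rule 4 at point 11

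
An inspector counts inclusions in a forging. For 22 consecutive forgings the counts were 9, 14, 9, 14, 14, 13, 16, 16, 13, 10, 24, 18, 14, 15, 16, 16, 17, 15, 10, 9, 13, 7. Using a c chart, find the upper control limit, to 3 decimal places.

c̄ = (9 + 14 + 9 + 14 + 14 + 13 + 16 + 16 + 13 + 10 + 24 + 18 + 14 + 15 + 16 + 16 + 17 + 15 + 10 + 9 + 13 + 7) / 22 = 302 / 22 = 13.7273
UCL = c̄ + 3√c̄ = 13.7273 + 3 × √13.7273 = 13.7273 + 3 × 3.7050 = 24.8424

24.842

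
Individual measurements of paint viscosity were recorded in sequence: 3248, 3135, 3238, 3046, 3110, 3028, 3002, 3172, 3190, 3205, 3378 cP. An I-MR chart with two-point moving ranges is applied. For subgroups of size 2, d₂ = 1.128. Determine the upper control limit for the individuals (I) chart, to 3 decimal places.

X̄ = (3248 + 3135 + 3238 + 3046 + 3110 + 3028 + 3002 + 3172 + 3190 + 3205 + 3378) / 11 = 3159.2727
Moving ranges: 113, 103, 192, 64, 82, 26, 170, 18, 15, 173; M̄R̄ = 956.0000 / 10 = 95.6000
UCL = X̄ + 3·M̄R̄/d₂ = 3159.2727 + 3 × 95.6000 / 1.128 = 3413.5280

3413.528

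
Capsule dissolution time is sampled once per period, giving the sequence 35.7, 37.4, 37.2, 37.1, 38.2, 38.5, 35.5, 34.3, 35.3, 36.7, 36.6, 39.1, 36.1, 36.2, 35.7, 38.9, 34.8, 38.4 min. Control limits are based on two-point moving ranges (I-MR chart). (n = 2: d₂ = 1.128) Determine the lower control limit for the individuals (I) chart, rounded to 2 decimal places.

32.52

X̄ = (35.7 + 37.4 + 37.2 + 37.1 + 38.2 + 38.5 + 35.5 + 34.3 + 35.3 + 36.7 + 36.6 + 39.1 + 36.1 + 36.2 + 35.7 + 38.9 + 34.8 + 38.4) / 18 = 36.7611
Moving ranges: 1.7, 0.2, 0.1, 1.1, 0.3, 3.0, 1.2, 1.0, 1.4, 0.1, 2.5, 3.0, 0.1, 0.5, 3.2, 4.1, 3.6; M̄R̄ = 27.1000 / 17 = 1.5941
LCL = X̄ − 3·M̄R̄/d₂ = 36.7611 − 3 × 1.5941 / 1.128 = 32.5214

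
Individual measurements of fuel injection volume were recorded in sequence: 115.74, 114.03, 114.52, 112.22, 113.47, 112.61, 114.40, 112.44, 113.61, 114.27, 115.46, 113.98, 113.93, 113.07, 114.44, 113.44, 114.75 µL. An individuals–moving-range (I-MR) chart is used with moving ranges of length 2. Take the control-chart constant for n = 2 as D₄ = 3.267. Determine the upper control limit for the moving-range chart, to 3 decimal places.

Moving ranges: 1.71, 0.49, 2.30, 1.25, 0.86, 1.79, 1.96, 1.17, 0.66, 1.19, 1.48, 0.05, 0.86, 1.37, 1.00, 1.31; M̄R̄ = 19.4500 / 16 = 1.2156
UCL_MR = D₄·M̄R̄ = 3.267 × 1.2156 = 3.9714

3.971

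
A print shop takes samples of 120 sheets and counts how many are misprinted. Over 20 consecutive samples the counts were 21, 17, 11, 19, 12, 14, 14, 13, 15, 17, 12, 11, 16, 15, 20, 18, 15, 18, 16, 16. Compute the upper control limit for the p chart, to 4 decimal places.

p̄ = Σdᵢ / (k·n) = 310 / (20 × 120) = 0.12917
UCL = p̄ + 3·√(p̄(1−p̄)/n) = 0.12917 + 3 × √(0.12917×0.87083/120) = 0.12917 + 3 × 0.03062 = 0.22102

0.2210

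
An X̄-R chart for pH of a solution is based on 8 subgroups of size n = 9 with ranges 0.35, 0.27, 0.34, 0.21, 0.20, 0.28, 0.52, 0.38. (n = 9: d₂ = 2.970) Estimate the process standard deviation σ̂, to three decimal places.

0.107

R̄ = (0.35 + 0.27 + 0.34 + 0.21 + 0.20 + 0.28 + 0.52 + 0.38) / 8 = 0.3188
σ̂ = R̄ / d₂ = 0.3188 / 2.970 = 0.1073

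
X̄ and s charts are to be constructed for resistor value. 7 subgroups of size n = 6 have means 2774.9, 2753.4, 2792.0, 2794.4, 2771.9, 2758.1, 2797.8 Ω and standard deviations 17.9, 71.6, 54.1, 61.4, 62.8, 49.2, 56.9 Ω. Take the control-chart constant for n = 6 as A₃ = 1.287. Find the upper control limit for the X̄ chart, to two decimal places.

X̄̄ = (2774.9 + 2753.4 + 2792.0 + 2794.4 + 2771.9 + 2758.1 + 2797.8) / 7 = 2777.5000
s̄ = (17.9 + 71.6 + 54.1 + 61.4 + 62.8 + 49.2 + 56.9) / 7 = 53.4143
UCL = X̄̄ + A₃·s̄ = 2777.5000 + 1.287 × 53.4143 = 2846.2442

2846.24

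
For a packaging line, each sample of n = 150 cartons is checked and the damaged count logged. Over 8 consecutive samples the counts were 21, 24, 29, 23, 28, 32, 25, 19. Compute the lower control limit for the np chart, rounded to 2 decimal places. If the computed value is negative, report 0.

11.40

p̄ = Σdᵢ / (k·n) = 201 / (8 × 150) = 0.16750
LCL = np̄ − 3·√(np̄(1−p̄)) = 25.1250 − 3 × 4.5735 = 11.4046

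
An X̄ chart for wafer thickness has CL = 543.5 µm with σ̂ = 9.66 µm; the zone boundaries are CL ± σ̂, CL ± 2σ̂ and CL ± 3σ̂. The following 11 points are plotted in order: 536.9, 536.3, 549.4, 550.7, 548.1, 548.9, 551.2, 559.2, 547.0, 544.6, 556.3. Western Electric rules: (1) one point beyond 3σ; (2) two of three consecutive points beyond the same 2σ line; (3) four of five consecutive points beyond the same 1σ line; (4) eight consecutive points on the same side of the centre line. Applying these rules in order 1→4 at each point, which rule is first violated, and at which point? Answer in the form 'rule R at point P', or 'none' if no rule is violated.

rule 4 at point 10

Zone of each point (C = within 1σ̂, B = 1σ̂–2σ̂, A = 2σ̂–3σ̂, * = beyond 3σ̂; sign = side of CL): 1:-C, 2:-C, 3:+C, 4:+C, 5:+C, 6:+C, 7:+C, 8:+B, 9:+C, 10:+C, 11:+B
Rule 4 (eight consecutive points on the same side of the centre line) is satisfied at point 10.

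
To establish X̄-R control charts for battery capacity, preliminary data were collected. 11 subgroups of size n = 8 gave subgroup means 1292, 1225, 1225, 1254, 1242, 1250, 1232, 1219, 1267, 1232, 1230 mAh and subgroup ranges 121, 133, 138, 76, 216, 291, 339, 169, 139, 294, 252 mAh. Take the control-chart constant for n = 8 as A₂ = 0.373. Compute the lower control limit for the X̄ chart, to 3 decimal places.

X̄̄ = (1292 + 1225 + 1225 + 1254 + 1242 + 1250 + 1232 + 1219 + 1267 + 1232 + 1230) / 11 = 13668.0000 / 11 = 1242.5455
R̄ = (121 + 133 + 138 + 76 + 216 + 291 + 339 + 169 + 139 + 294 + 252) / 11 = 2168.0000 / 11 = 197.0909
LCL = X̄̄ − A₂·R̄ = 1242.5455 − 0.373 × 197.0909 = 1169.0305

1169.031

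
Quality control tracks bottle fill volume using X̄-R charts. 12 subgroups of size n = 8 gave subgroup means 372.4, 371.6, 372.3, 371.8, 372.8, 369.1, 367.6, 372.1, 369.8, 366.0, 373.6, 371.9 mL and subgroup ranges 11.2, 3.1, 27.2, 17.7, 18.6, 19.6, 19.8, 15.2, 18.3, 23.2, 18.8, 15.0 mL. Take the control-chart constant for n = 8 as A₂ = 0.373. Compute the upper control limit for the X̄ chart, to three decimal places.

377.373

X̄̄ = (372.4 + 371.6 + 372.3 + 371.8 + 372.8 + 369.1 + 367.6 + 372.1 + 369.8 + 366.0 + 373.6 + 371.9) / 12 = 4451.0000 / 12 = 370.9167
R̄ = (11.2 + 3.1 + 27.2 + 17.7 + 18.6 + 19.6 + 19.8 + 15.2 + 18.3 + 23.2 + 18.8 + 15.0) / 12 = 207.7000 / 12 = 17.3083
UCL = X̄̄ + A₂·R̄ = 370.9167 + 0.373 × 17.3083 = 377.3727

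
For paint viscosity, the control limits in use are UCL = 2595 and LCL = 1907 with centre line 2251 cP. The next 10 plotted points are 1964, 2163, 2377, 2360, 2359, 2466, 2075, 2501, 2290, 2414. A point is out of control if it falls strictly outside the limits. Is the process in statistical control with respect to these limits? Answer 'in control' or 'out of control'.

All 10 points lie within [1907, 2595].

in control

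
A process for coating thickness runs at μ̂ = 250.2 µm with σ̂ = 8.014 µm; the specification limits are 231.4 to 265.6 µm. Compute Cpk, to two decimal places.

Cpu = (USL − μ̂) / (3σ̂) = (265.6 − 250.2) / (3 × 8.014) = 0.6405; Cpl = (μ̂ − LSL) / (3σ̂) = (250.2 − 231.4) / (3 × 8.014) = 0.7820; Cpk = min(Cpu, Cpl) = 0.6405

0.64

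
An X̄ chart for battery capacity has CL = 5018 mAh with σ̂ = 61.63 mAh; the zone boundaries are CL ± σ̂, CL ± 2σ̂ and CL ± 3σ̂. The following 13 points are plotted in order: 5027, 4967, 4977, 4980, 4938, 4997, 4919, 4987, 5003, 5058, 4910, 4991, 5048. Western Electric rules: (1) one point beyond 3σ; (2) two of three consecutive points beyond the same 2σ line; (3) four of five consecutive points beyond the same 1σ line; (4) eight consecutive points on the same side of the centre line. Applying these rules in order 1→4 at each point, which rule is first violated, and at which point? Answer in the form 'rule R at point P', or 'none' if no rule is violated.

Zone of each point (C = within 1σ̂, B = 1σ̂–2σ̂, A = 2σ̂–3σ̂, * = beyond 3σ̂; sign = side of CL): 1:+C, 2:-C, 3:-C, 4:-C, 5:-B, 6:-C, 7:-B, 8:-C, 9:-C, 10:+C, 11:-B, 12:-C, 13:+C
Rule 4 (eight consecutive points on the same side of the centre line) is satisfied at point 9.

rule 4 at point 9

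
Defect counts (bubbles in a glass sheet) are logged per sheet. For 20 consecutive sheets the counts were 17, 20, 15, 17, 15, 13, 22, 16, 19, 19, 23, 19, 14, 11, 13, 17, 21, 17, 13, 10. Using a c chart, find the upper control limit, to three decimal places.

c̄ = (17 + 20 + 15 + 17 + 15 + 13 + 22 + 16 + 19 + 19 + 23 + 19 + 14 + 11 + 13 + 17 + 21 + 17 + 13 + 10) / 20 = 331 / 20 = 16.5500
UCL = c̄ + 3√c̄ = 16.5500 + 3 × √16.5500 = 16.5500 + 3 × 4.0682 = 28.7545

28.755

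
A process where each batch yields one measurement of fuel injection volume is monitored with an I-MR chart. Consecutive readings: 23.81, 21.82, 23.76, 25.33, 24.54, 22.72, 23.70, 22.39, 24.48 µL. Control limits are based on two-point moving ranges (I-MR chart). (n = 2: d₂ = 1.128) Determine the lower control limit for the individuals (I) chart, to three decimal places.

19.464

X̄ = (23.81 + 21.82 + 23.76 + 25.33 + 24.54 + 22.72 + 23.70 + 22.39 + 24.48) / 9 = 23.6167
Moving ranges: 1.99, 1.94, 1.57, 0.79, 1.82, 0.98, 1.31, 2.09; M̄R̄ = 12.4900 / 8 = 1.5613
LCL = X̄ − 3·M̄R̄/d₂ = 23.6167 − 3 × 1.5613 / 1.128 = 19.4644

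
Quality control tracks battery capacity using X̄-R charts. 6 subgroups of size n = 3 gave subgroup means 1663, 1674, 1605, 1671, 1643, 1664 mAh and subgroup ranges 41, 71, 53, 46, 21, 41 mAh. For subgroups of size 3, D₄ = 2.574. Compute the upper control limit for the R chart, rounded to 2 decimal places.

117.12

R̄ = (41 + 71 + 53 + 46 + 21 + 41) / 6 = 273.0000 / 6 = 45.5000
UCL_R = D₄·R̄ = 2.574 × 45.5000 = 117.1170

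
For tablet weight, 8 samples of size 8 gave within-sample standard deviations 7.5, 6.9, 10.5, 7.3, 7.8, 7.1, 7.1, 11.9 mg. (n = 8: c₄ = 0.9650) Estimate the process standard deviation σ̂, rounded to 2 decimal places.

s̄ = (7.5 + 6.9 + 10.5 + 7.3 + 7.8 + 7.1 + 7.1 + 11.9) / 8 = 8.2625
σ̂ = s̄ / c₄ = 8.2625 / 0.9650 = 8.5622

8.56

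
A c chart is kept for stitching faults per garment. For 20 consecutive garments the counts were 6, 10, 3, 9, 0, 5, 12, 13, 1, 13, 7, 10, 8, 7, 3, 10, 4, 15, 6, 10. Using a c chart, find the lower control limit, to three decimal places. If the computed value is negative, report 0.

0.000

c̄ = (6 + 10 + 3 + 9 + 0 + 5 + 12 + 13 + 1 + 13 + 7 + 10 + 8 + 7 + 3 + 10 + 4 + 15 + 6 + 10) / 20 = 152 / 20 = 7.6000
LCL = c̄ − 3√c̄ = 7.6000 − 3 × 2.7568 = -0.6704 → 0 (cannot be negative)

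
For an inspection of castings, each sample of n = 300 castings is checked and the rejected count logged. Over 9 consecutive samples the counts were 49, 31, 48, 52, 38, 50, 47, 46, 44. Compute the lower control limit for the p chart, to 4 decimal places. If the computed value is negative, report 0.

p̄ = Σdᵢ / (k·n) = 405 / (9 × 300) = 0.15000
LCL = p̄ − 3·√(p̄(1−p̄)/n) = 0.15000 − 3 × 0.02062 = 0.08815

0.0882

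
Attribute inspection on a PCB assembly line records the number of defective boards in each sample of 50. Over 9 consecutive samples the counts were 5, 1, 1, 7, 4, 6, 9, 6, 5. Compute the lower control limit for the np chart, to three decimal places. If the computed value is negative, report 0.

p̄ = Σdᵢ / (k·n) = 44 / (9 × 50) = 0.09778
LCL = np̄ − 3·√(np̄(1−p̄)) = 4.8889 − 3 × 2.1002 = -1.4117 → 0 (negative, so LCL = 0)

0.000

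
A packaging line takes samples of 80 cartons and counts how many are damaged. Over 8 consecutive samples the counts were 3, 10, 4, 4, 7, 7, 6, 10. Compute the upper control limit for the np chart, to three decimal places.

13.642

p̄ = Σdᵢ / (k·n) = 51 / (8 × 80) = 0.07969
UCL = np̄ + 3·√(np̄(1−p̄)) = 6.3750 + 3 × √(6.3750×0.92031) = 6.3750 + 3 × 2.4222 = 13.6416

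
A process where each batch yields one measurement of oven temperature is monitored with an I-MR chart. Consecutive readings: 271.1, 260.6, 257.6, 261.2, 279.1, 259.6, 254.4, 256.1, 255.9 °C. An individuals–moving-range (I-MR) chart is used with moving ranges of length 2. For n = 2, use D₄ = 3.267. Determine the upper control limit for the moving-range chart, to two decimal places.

Moving ranges: 10.5, 3.0, 3.6, 17.9, 19.5, 5.2, 1.7, 0.2; M̄R̄ = 61.6000 / 8 = 7.7000
UCL_MR = D₄·M̄R̄ = 3.267 × 7.7000 = 25.1559

25.16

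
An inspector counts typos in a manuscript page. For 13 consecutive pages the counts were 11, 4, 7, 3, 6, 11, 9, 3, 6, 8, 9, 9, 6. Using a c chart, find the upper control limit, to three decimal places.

c̄ = (11 + 4 + 7 + 3 + 6 + 11 + 9 + 3 + 6 + 8 + 9 + 9 + 6) / 13 = 92 / 13 = 7.0769
UCL = c̄ + 3√c̄ = 7.0769 + 3 × √7.0769 = 7.0769 + 3 × 2.6602 = 15.0577

15.058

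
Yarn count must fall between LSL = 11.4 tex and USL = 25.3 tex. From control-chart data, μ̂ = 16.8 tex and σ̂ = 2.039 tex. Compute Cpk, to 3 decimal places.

Cpu = (USL − μ̂) / (3σ̂) = (25.3 − 16.8) / (3 × 2.039) = 1.3896; Cpl = (μ̂ − LSL) / (3σ̂) = (16.8 − 11.4) / (3 × 2.039) = 0.8828; Cpk = min(Cpu, Cpl) = 0.8828

0.883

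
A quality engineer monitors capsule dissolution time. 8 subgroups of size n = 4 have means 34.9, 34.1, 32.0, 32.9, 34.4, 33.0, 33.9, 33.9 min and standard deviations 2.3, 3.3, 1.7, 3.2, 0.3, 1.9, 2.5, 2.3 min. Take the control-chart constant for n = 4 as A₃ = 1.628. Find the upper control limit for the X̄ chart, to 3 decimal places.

X̄̄ = (34.9 + 34.1 + 32.0 + 32.9 + 34.4 + 33.0 + 33.9 + 33.9) / 8 = 33.6375
s̄ = (2.3 + 3.3 + 1.7 + 3.2 + 0.3 + 1.9 + 2.5 + 2.3) / 8 = 2.1875
UCL = X̄̄ + A₃·s̄ = 33.6375 + 1.628 × 2.1875 = 37.1988

37.199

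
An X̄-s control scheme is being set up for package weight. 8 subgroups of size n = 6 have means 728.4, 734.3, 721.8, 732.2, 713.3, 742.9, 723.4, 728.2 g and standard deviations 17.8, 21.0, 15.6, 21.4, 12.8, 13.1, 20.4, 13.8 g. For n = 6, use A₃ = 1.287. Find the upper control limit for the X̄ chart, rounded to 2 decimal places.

X̄̄ = (728.4 + 734.3 + 721.8 + 732.2 + 713.3 + 742.9 + 723.4 + 728.2) / 8 = 728.0625
s̄ = (17.8 + 21.0 + 15.6 + 21.4 + 12.8 + 13.1 + 20.4 + 13.8) / 8 = 16.9875
UCL = X̄̄ + A₃·s̄ = 728.0625 + 1.287 × 16.9875 = 749.9254

749.93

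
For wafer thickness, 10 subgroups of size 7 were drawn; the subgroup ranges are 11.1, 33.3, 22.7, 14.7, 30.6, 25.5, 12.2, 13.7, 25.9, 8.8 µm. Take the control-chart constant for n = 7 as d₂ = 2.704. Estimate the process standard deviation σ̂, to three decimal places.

R̄ = (11.1 + 33.3 + 22.7 + 14.7 + 30.6 + 25.5 + 12.2 + 13.7 + 25.9 + 8.8) / 10 = 19.8500
σ̂ = R̄ / d₂ = 19.8500 / 2.704 = 7.3410

7.341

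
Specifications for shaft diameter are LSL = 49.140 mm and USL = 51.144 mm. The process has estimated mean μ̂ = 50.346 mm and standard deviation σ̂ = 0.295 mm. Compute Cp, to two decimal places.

1.13

Cp = (USL − LSL) / (6σ̂) = (51.144 − 49.140) / (6 × 0.295) = 2.0040 / 1.7700 = 1.1322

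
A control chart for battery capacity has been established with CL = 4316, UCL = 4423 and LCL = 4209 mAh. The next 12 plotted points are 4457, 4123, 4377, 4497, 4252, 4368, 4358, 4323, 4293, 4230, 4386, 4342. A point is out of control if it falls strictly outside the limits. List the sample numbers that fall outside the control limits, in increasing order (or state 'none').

1, 2, 4

Compare each point to [4209, 4423]: sample 1 = 4457 > UCL; sample 2 = 4123 < LCL; sample 4 = 4497 > UCL.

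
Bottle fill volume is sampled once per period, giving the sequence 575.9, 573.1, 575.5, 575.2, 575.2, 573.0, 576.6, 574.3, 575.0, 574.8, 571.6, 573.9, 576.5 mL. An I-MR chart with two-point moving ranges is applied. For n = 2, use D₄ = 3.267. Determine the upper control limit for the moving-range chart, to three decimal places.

Moving ranges: 2.8, 2.4, 0.3, 0.0, 2.2, 3.6, 2.3, 0.7, 0.2, 3.2, 2.3, 2.6; M̄R̄ = 22.6000 / 12 = 1.8833
UCL_MR = D₄·M̄R̄ = 3.267 × 1.8833 = 6.1529

6.153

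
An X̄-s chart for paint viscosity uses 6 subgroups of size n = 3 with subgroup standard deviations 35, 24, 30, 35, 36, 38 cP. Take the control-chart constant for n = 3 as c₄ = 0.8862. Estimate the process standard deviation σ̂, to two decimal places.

s̄ = (35 + 24 + 30 + 35 + 36 + 38) / 6 = 33.0000
σ̂ = s̄ / c₄ = 33.0000 / 0.8862 = 37.2376

37.24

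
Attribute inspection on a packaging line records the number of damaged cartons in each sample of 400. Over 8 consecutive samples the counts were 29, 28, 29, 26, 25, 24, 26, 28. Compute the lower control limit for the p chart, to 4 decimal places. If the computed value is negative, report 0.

0.0296

p̄ = Σdᵢ / (k·n) = 215 / (8 × 400) = 0.06719
LCL = p̄ − 3·√(p̄(1−p̄)/n) = 0.06719 − 3 × 0.01252 = 0.02964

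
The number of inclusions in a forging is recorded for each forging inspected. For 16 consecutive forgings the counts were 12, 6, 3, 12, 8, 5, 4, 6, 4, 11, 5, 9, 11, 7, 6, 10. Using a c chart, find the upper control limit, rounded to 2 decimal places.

c̄ = (12 + 6 + 3 + 12 + 8 + 5 + 4 + 6 + 4 + 11 + 5 + 9 + 11 + 7 + 6 + 10) / 16 = 119 / 16 = 7.4375
UCL = c̄ + 3√c̄ = 7.4375 + 3 × √7.4375 = 7.4375 + 3 × 2.7272 = 15.6190

15.62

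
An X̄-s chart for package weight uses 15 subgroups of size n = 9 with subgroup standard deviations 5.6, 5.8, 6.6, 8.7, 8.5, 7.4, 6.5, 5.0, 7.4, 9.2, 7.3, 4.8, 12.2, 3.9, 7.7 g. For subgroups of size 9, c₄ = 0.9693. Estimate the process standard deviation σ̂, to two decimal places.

s̄ = (5.6 + 5.8 + 6.6 + 8.7 + 8.5 + 7.4 + 6.5 + 5.0 + 7.4 + 9.2 + 7.3 + 4.8 + 12.2 + 3.9 + 7.7) / 15 = 7.1067
σ̂ = s̄ / c₄ = 7.1067 / 0.9693 = 7.3318

7.33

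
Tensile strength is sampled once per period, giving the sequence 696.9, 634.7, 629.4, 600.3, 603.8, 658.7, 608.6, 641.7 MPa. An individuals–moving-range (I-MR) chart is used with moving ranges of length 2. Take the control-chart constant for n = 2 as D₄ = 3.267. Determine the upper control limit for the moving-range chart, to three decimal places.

Moving ranges: 62.2, 5.3, 29.1, 3.5, 54.9, 50.1, 33.1; M̄R̄ = 238.2000 / 7 = 34.0286
UCL_MR = D₄·M̄R̄ = 3.267 × 34.0286 = 111.1713

111.171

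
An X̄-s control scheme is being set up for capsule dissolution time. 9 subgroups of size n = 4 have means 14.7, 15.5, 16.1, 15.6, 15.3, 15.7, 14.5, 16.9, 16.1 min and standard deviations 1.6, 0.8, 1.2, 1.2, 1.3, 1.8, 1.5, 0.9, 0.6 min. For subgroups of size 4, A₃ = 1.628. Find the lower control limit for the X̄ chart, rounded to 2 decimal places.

13.63

X̄̄ = (14.7 + 15.5 + 16.1 + 15.6 + 15.3 + 15.7 + 14.5 + 16.9 + 16.1) / 9 = 15.6000
s̄ = (1.6 + 0.8 + 1.2 + 1.2 + 1.3 + 1.8 + 1.5 + 0.9 + 0.6) / 9 = 1.2111
LCL = X̄̄ − A₃·s̄ = 15.6000 − 1.628 × 1.2111 = 13.6283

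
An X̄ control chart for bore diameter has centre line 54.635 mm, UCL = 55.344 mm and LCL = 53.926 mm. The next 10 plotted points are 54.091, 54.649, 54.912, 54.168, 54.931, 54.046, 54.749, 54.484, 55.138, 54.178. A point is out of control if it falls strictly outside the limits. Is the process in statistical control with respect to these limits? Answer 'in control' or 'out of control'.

in control

All 10 points lie within [53.926, 55.344].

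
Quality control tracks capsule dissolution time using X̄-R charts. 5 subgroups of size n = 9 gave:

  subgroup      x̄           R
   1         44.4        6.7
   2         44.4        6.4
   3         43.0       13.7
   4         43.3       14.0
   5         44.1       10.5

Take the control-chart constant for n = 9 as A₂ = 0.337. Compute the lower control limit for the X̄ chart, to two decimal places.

X̄̄ = (44.4 + 44.4 + 43.0 + 43.3 + 44.1) / 5 = 219.2000 / 5 = 43.8400
R̄ = (6.7 + 6.4 + 13.7 + 14.0 + 10.5) / 5 = 51.3000 / 5 = 10.2600
LCL = X̄̄ − A₂·R̄ = 43.8400 − 0.337 × 10.2600 = 40.3824

40.38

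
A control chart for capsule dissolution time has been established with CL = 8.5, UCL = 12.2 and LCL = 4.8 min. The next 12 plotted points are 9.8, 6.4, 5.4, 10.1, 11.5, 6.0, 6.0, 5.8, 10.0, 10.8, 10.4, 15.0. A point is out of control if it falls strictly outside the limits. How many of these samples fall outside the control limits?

1

Compare each point to [4.8, 12.2]: sample 12 = 15.0 > UCL.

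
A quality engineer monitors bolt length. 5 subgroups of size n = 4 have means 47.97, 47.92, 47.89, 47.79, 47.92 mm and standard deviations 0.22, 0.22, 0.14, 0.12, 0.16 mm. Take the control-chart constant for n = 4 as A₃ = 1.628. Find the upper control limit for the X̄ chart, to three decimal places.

X̄̄ = (47.97 + 47.92 + 47.89 + 47.79 + 47.92) / 5 = 47.8980
s̄ = (0.22 + 0.22 + 0.14 + 0.12 + 0.16) / 5 = 0.1720
UCL = X̄̄ + A₃·s̄ = 47.8980 + 1.628 × 0.1720 = 48.1780

48.178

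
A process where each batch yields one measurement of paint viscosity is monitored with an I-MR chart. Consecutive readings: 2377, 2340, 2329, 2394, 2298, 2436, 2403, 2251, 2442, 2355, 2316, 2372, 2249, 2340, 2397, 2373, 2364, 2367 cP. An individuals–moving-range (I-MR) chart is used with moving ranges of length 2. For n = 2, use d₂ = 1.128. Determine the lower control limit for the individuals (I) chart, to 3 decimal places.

X̄ = (2377 + 2340 + 2329 + 2394 + 2298 + 2436 + 2403 + 2251 + 2442 + 2355 + 2316 + 2372 + 2249 + 2340 + 2397 + 2373 + 2364 + 2367) / 18 = 2355.7222
Moving ranges: 37, 11, 65, 96, 138, 33, 152, 191, 87, 39, 56, 123, 91, 57, 24, 9, 3; M̄R̄ = 1212.0000 / 17 = 71.2941
LCL = X̄ − 3·M̄R̄/d₂ = 2355.7222 − 3 × 71.2941 / 1.128 = 2166.1102

2166.110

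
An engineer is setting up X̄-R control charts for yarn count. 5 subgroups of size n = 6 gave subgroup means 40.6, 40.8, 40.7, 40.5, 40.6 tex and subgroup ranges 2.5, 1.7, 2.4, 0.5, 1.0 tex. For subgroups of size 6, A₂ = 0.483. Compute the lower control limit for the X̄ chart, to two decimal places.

X̄̄ = (40.6 + 40.8 + 40.7 + 40.5 + 40.6) / 5 = 203.2000 / 5 = 40.6400
R̄ = (2.5 + 1.7 + 2.4 + 0.5 + 1.0) / 5 = 8.1000 / 5 = 1.6200
LCL = X̄̄ − A₂·R̄ = 40.6400 − 0.483 × 1.6200 = 39.8575

39.86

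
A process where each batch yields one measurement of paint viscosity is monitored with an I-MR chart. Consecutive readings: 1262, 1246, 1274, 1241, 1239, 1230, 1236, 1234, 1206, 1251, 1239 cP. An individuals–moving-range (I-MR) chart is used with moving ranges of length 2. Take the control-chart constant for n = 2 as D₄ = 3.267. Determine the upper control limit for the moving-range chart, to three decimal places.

59.133

Moving ranges: 16, 28, 33, 2, 9, 6, 2, 28, 45, 12; M̄R̄ = 181.0000 / 10 = 18.1000
UCL_MR = D₄·M̄R̄ = 3.267 × 18.1000 = 59.1327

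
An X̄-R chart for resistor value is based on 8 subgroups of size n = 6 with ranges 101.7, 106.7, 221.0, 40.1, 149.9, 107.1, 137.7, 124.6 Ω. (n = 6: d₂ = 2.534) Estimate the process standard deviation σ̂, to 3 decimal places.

R̄ = (101.7 + 106.7 + 221.0 + 40.1 + 149.9 + 107.1 + 137.7 + 124.6) / 8 = 123.6000
σ̂ = R̄ / d₂ = 123.6000 / 2.534 = 48.7766

48.777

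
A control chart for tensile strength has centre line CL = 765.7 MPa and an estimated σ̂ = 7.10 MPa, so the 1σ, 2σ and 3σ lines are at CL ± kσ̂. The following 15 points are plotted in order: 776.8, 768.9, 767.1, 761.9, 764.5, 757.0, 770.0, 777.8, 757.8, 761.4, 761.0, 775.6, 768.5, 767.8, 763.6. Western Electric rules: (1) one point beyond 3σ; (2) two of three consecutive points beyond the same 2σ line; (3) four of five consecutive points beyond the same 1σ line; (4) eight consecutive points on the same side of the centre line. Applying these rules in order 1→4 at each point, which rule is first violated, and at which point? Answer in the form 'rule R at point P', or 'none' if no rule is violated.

Zone of each point (C = within 1σ̂, B = 1σ̂–2σ̂, A = 2σ̂–3σ̂, * = beyond 3σ̂; sign = side of CL): 1:+B, 2:+C, 3:+C, 4:-C, 5:-C, 6:-B, 7:+C, 8:+B, 9:-B, 10:-C, 11:-C, 12:+B, 13:+C, 14:+C, 15:-C
No rule fires across all 15 points.

none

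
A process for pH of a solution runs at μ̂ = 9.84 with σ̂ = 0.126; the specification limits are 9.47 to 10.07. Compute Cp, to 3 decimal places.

Cp = (USL − LSL) / (6σ̂) = (10.07 − 9.47) / (6 × 0.126) = 0.6000 / 0.7560 = 0.7937

0.794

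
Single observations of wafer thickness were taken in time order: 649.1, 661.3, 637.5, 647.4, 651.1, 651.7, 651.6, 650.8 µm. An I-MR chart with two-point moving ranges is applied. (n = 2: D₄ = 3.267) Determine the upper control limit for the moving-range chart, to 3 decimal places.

23.849

Moving ranges: 12.2, 23.8, 9.9, 3.7, 0.6, 0.1, 0.8; M̄R̄ = 51.1000 / 7 = 7.3000
UCL_MR = D₄·M̄R̄ = 3.267 × 7.3000 = 23.8491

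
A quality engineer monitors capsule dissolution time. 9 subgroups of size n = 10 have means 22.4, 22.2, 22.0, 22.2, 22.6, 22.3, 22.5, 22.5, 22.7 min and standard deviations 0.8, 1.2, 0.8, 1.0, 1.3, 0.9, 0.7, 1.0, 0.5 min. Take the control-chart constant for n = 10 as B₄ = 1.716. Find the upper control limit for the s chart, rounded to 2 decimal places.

s̄ = (0.8 + 1.2 + 0.8 + 1.0 + 1.3 + 0.9 + 0.7 + 1.0 + 0.5) / 9 = 0.9111
UCL_s = B₄·s̄ = 1.716 × 0.9111 = 1.5635

1.56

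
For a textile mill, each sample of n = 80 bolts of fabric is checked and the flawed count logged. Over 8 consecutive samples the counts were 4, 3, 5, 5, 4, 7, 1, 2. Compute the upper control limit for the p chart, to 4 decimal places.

p̄ = Σdᵢ / (k·n) = 31 / (8 × 80) = 0.04844
UCL = p̄ + 3·√(p̄(1−p̄)/n) = 0.04844 + 3 × √(0.04844×0.95156/80) = 0.04844 + 3 × 0.02400 = 0.12045

0.1204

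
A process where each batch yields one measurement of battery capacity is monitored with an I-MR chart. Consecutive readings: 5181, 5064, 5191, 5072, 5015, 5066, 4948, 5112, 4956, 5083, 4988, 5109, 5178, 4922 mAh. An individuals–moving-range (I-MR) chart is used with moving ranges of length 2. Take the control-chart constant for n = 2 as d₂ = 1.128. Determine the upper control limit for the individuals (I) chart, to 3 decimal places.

5385.841

X̄ = (5181 + 5064 + 5191 + 5072 + 5015 + 5066 + 4948 + 5112 + 4956 + 5083 + 4988 + 5109 + 5178 + 4922) / 14 = 5063.2143
Moving ranges: 117, 127, 119, 57, 51, 118, 164, 156, 127, 95, 121, 69, 256; M̄R̄ = 1577.0000 / 13 = 121.3077
UCL = X̄ + 3·M̄R̄/d₂ = 5063.2143 + 3 × 121.3077 / 1.128 = 5385.8411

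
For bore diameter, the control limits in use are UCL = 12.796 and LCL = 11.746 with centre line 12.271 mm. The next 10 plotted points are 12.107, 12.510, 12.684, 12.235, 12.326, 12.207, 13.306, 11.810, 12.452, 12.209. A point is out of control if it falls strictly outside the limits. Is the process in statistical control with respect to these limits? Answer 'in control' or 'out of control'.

out of control

Compare each point to [11.746, 12.796]: sample 7 = 13.306 > UCL.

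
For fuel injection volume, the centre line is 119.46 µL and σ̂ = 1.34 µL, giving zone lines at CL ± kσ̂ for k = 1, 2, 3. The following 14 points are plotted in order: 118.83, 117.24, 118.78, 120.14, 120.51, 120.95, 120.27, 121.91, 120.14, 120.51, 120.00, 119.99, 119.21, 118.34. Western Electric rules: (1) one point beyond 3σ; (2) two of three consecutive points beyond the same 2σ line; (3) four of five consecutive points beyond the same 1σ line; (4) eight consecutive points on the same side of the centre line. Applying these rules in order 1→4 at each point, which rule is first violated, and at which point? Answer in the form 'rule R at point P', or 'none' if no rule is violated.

rule 4 at point 11

Zone of each point (C = within 1σ̂, B = 1σ̂–2σ̂, A = 2σ̂–3σ̂, * = beyond 3σ̂; sign = side of CL): 1:-C, 2:-B, 3:-C, 4:+C, 5:+C, 6:+B, 7:+C, 8:+B, 9:+C, 10:+C, 11:+C, 12:+C, 13:-C, 14:-C
Rule 4 (eight consecutive points on the same side of the centre line) is satisfied at point 11.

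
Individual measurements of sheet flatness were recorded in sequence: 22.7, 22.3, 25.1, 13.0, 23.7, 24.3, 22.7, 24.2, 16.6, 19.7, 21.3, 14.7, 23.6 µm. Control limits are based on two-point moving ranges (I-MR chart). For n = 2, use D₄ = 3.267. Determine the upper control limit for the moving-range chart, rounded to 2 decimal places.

Moving ranges: 0.4, 2.8, 12.1, 10.7, 0.6, 1.6, 1.5, 7.6, 3.1, 1.6, 6.6, 8.9; M̄R̄ = 57.5000 / 12 = 4.7917
UCL_MR = D₄·M̄R̄ = 3.267 × 4.7917 = 15.6544

15.65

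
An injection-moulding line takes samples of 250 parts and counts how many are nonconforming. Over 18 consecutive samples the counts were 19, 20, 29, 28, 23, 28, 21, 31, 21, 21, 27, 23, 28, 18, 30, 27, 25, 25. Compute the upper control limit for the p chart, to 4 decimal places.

p̄ = Σdᵢ / (k·n) = 444 / (18 × 250) = 0.09867
UCL = p̄ + 3·√(p̄(1−p̄)/n) = 0.09867 + 3 × √(0.09867×0.90133/250) = 0.09867 + 3 × 0.01886 = 0.15525

0.1552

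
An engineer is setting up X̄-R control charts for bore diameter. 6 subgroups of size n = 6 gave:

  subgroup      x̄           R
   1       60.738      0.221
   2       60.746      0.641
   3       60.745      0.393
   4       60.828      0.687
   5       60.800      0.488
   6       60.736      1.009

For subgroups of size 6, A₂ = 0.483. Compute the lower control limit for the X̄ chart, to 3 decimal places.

60.489

X̄̄ = (60.738 + 60.746 + 60.745 + 60.828 + 60.800 + 60.736) / 6 = 364.5930 / 6 = 60.7655
R̄ = (0.221 + 0.641 + 0.393 + 0.687 + 0.488 + 1.009) / 6 = 3.4390 / 6 = 0.5732
LCL = X̄̄ − A₂·R̄ = 60.7655 − 0.483 × 0.5732 = 60.4887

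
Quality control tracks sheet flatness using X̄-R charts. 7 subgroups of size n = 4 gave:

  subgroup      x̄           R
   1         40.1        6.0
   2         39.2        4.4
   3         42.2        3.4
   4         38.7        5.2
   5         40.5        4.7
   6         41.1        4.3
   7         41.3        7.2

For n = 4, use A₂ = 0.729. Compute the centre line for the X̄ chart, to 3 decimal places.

X̄̄ = (40.1 + 39.2 + 42.2 + 38.7 + 40.5 + 41.1 + 41.3) / 7 = 283.1000 / 7 = 40.4429
CL = X̄̄ = 40.4429

40.443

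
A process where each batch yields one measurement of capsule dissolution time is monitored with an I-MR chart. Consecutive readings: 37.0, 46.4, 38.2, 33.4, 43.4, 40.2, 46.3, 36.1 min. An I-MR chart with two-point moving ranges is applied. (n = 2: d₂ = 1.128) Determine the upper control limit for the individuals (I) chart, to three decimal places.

59.844

X̄ = (37.0 + 46.4 + 38.2 + 33.4 + 43.4 + 40.2 + 46.3 + 36.1) / 8 = 40.1250
Moving ranges: 9.4, 8.2, 4.8, 10.0, 3.2, 6.1, 10.2; M̄R̄ = 51.9000 / 7 = 7.4143
UCL = X̄ + 3·M̄R̄/d₂ = 40.1250 + 3 × 7.4143 / 1.128 = 59.8438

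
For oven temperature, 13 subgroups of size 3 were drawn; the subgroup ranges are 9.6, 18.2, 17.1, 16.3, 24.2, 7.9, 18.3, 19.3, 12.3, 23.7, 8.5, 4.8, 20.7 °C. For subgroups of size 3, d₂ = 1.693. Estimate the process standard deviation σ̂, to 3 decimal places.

9.128

R̄ = (9.6 + 18.2 + 17.1 + 16.3 + 24.2 + 7.9 + 18.3 + 19.3 + 12.3 + 23.7 + 8.5 + 4.8 + 20.7) / 13 = 15.4538
σ̂ = R̄ / d₂ = 15.4538 / 1.693 = 9.1281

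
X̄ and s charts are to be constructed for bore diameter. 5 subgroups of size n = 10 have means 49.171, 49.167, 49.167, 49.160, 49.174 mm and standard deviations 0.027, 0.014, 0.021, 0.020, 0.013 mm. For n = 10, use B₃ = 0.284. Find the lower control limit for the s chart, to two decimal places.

0.01

s̄ = (0.027 + 0.014 + 0.021 + 0.020 + 0.013) / 5 = 0.0190
LCL_s = B₃·s̄ = 0.284 × 0.0190 = 0.0054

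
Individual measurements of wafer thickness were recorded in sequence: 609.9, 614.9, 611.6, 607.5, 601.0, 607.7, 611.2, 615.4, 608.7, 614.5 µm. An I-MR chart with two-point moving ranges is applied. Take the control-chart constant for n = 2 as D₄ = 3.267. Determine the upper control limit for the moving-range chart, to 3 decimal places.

Moving ranges: 5.0, 3.3, 4.1, 6.5, 6.7, 3.5, 4.2, 6.7, 5.8; M̄R̄ = 45.8000 / 9 = 5.0889
UCL_MR = D₄·M̄R̄ = 3.267 × 5.0889 = 16.6254

16.625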